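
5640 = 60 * 94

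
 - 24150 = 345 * ( - 70 ) 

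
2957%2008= 949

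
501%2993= 501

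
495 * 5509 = 2726955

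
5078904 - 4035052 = 1043852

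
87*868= 75516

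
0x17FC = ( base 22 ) CF2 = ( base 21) DJ8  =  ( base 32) 5vs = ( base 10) 6140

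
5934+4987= 10921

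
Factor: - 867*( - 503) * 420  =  183162420  =  2^2*3^2*5^1*7^1*17^2 * 503^1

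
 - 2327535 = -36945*63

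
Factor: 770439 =3^1*256813^1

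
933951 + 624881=1558832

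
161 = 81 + 80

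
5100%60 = 0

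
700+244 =944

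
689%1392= 689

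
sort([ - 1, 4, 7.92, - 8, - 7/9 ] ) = [-8 ,-1, - 7/9, 4, 7.92 ] 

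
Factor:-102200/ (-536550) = 2^2*3^( - 1 )*7^( - 1) = 4/21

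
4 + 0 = 4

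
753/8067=251/2689 = 0.09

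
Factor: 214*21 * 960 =4314240   =  2^7*3^2* 5^1*7^1 * 107^1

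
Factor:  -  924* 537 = - 496188 = -  2^2 * 3^2*7^1 * 11^1*179^1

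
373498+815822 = 1189320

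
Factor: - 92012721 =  - 3^1 * 17^1 * 83^1*21737^1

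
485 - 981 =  - 496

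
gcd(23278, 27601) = 1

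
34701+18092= 52793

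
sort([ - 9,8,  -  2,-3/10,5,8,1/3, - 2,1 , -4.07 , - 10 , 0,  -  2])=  [-10, - 9, - 4.07,-2, - 2, - 2, -3/10 , 0,1/3,  1, 5,8, 8 ]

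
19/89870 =1/4730 = 0.00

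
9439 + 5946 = 15385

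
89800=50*1796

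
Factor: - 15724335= - 3^1 * 5^1*11^1 * 157^1*607^1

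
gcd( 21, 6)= 3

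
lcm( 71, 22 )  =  1562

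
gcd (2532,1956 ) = 12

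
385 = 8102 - 7717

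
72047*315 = 22694805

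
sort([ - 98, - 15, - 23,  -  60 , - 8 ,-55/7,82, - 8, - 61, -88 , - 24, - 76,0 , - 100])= [ - 100, - 98, - 88, - 76,  -  61, - 60, - 24, - 23 , - 15, - 8, - 8,-55/7,0 , 82] 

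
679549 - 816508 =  - 136959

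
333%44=25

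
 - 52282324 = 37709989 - 89992313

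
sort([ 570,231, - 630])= [ - 630,  231,  570 ]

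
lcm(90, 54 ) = 270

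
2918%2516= 402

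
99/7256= 99/7256 = 0.01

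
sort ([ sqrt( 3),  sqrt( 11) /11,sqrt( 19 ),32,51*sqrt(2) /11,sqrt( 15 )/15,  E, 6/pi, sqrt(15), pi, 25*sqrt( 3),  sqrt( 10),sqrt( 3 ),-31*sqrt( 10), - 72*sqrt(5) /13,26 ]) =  [  -  31*sqrt ( 10), - 72*sqrt(5)/13,sqrt(15 )/15,  sqrt( 11)/11,sqrt(  3),sqrt ( 3 ), 6/pi,E, pi,sqrt(10 ), sqrt( 15),sqrt(19 ),51*sqrt( 2) /11,26,32,25 * sqrt (3)] 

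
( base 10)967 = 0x3C7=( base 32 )u7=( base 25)1dh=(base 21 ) 241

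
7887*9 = 70983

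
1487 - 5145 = -3658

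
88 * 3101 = 272888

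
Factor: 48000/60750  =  2^6*3^(-4) = 64/81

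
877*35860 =31449220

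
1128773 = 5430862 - 4302089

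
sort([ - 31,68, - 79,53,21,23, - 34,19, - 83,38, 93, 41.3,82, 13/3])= [ - 83, - 79, - 34, - 31,13/3, 19, 21,23,38,41.3,53,68, 82,93]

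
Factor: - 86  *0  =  0 = 0^1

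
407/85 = 407/85 = 4.79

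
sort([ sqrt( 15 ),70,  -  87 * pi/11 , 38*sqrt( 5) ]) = [ - 87*pi/11, sqrt (15),70,  38 * sqrt( 5) ]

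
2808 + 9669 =12477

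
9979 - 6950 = 3029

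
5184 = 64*81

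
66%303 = 66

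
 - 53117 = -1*53117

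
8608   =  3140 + 5468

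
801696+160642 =962338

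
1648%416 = 400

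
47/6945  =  47/6945 = 0.01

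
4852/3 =4852/3 = 1617.33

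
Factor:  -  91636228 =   -  2^2 * 22909057^1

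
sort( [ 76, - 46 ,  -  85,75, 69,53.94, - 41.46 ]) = [-85, - 46, -41.46, 53.94, 69,75,  76] 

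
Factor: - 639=  -  3^2*71^1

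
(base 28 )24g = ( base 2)11010100000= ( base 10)1696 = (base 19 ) 4d5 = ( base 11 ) 1302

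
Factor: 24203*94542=2288200026 = 2^1*3^1*7^1*2251^1*24203^1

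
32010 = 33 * 970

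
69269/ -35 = - 1980 + 31/35 = -1979.11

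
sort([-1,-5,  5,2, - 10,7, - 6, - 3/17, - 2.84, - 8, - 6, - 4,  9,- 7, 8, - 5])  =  [- 10,-8, - 7, - 6,-6, - 5 , -5, - 4, - 2.84, - 1,- 3/17,  2 , 5,7,8,9] 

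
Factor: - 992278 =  - 2^1*7^1*70877^1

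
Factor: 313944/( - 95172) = -2^1*7^(-1)*11^( - 1)*127^1 = - 254/77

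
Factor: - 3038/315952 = -2^(- 3)*13^( -1 ) = -1/104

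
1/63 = 1/63 = 0.02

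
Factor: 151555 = 5^1*17^1*1783^1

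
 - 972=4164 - 5136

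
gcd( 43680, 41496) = 2184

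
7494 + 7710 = 15204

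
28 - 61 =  - 33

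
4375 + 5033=9408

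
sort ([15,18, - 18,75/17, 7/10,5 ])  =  [ - 18,7/10, 75/17,5,15,18 ]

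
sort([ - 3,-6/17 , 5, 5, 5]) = [ - 3 , - 6/17, 5, 5 , 5] 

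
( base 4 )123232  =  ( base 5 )24044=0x6ee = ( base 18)58A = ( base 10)1774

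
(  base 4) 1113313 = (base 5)134443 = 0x15f7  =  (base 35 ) 4KN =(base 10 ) 5623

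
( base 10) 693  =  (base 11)580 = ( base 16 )2B5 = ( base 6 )3113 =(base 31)MB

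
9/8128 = 9/8128 = 0.00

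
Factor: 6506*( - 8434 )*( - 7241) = 2^2*13^1*557^1 * 3253^1*4217^1 = 397325284564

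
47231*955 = 45105605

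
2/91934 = 1/45967 = 0.00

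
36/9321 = 12/3107 = 0.00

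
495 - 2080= -1585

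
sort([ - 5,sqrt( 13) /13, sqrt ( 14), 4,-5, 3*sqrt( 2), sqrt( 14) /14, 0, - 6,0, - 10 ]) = [ - 10, - 6, - 5, - 5, 0, 0, sqrt (14)/14, sqrt ( 13) /13, sqrt(14 ), 4, 3*sqrt(2)] 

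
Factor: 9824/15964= 2^3*13^(-1) = 8/13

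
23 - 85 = -62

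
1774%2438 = 1774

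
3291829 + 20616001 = 23907830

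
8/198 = 4/99 =0.04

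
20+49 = 69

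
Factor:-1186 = -2^1*593^1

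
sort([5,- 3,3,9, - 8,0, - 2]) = [ - 8, - 3,  -  2,0, 3,  5,9]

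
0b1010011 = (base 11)76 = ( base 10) 83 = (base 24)3b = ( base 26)35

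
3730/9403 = 3730/9403 = 0.40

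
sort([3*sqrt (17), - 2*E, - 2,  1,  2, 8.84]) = [  -  2 * E, - 2,1,2,8.84,3*sqrt( 17)] 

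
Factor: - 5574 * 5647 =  - 2^1*3^1*929^1*5647^1 = - 31476378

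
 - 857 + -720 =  - 1577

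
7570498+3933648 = 11504146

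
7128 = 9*792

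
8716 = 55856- 47140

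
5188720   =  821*6320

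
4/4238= 2/2119= 0.00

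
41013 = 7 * 5859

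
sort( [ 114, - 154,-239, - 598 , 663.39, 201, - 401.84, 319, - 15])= [ - 598 , - 401.84, - 239 ,- 154, - 15, 114,  201,  319,663.39]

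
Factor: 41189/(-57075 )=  - 3^(  -  1 ) *5^(-2 )*761^ (-1)  *41189^1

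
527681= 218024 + 309657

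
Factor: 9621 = 3^2*1069^1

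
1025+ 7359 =8384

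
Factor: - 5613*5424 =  - 30444912=- 2^4* 3^2*113^1*1871^1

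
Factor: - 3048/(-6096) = 1/2 = 2^( -1)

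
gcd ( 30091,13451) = 1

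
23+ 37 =60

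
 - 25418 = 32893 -58311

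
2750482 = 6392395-3641913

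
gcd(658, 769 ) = 1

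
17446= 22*793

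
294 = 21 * 14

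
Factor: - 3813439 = - 7^1*47^1*67^1*173^1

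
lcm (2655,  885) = 2655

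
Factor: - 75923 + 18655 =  - 2^2*103^1*139^1 = -57268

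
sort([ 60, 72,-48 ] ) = [-48,60  ,  72] 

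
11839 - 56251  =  - 44412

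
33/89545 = 33/89545 = 0.00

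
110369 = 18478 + 91891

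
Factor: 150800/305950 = 2^3*13^1*211^(-1)=104/211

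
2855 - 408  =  2447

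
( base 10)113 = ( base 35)38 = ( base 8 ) 161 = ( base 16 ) 71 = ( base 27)45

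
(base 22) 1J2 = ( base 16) 388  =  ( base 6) 4104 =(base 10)904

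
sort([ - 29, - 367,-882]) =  [ - 882,-367,-29 ]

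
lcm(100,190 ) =1900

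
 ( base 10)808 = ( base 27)12p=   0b1100101000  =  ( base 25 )178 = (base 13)4a2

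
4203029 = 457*9197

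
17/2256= 17/2256  =  0.01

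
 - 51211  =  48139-99350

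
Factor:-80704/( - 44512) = 2^1*97^1*107^(-1 ) = 194/107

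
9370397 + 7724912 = 17095309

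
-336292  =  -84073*4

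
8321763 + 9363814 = 17685577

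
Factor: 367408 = 2^4*22963^1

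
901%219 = 25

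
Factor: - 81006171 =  - 3^1*27002057^1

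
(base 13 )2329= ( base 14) 1B28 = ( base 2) 1001101001000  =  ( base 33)4HJ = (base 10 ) 4936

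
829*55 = 45595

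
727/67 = 10 + 57/67 = 10.85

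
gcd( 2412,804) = 804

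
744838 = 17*43814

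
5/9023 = 5/9023 = 0.00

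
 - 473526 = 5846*( - 81 )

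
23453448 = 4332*5414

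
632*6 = 3792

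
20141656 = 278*72452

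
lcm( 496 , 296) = 18352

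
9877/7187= 9877/7187 = 1.37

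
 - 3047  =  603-3650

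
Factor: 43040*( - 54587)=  - 2^5*5^1*13^2 * 17^1*19^1*269^1 = - 2349424480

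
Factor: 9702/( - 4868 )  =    -  4851/2434  =  - 2^(  -  1 )*3^2*  7^2 * 11^1*1217^( - 1 ) 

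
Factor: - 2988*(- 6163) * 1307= 2^2 * 3^2*83^1*1307^1*6163^1  =  24068462508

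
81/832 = 81/832 = 0.10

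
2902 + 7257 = 10159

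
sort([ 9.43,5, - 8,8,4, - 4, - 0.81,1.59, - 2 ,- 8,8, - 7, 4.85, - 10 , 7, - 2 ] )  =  [-10, - 8, - 8 , - 7, - 4, - 2,- 2 , - 0.81,1.59, 4, 4.85, 5, 7, 8, 8 , 9.43] 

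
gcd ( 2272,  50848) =32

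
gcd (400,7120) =80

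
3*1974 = 5922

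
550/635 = 110/127 = 0.87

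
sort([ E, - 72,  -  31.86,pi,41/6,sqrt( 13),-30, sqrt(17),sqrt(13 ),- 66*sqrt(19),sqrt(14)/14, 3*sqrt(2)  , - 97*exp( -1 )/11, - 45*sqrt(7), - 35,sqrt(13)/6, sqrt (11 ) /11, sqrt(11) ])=[ - 66 * sqrt( 19 ), - 45*sqrt(7) , - 72, - 35,-31.86, - 30, - 97*exp( - 1 ) /11,sqrt ( 14 ) /14,sqrt(11 )/11 , sqrt(13)/6,E, pi, sqrt(11), sqrt( 13),sqrt( 13), sqrt(17),3*sqrt( 2 ),41/6] 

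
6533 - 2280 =4253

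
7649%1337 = 964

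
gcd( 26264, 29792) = 392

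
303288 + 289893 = 593181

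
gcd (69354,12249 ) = 9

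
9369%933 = 39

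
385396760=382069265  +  3327495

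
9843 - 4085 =5758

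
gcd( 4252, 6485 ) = 1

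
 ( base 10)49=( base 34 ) 1F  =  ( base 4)301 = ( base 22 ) 25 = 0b110001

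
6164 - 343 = 5821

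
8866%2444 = 1534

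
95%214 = 95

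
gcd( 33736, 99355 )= 1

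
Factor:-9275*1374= -2^1*3^1*5^2*7^1*53^1*229^1 = -12743850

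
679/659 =1 + 20/659 =1.03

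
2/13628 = 1/6814 = 0.00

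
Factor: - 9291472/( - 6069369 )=2^4*3^(-1 )*37^( - 1)*54679^(-1)*580717^1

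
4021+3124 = 7145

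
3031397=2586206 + 445191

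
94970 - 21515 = 73455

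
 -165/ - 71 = 2 + 23/71 = 2.32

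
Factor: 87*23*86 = 2^1 *3^1*23^1*29^1*43^1 = 172086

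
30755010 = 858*35845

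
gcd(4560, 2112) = 48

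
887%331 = 225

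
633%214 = 205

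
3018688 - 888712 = 2129976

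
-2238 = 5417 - 7655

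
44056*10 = 440560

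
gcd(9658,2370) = 2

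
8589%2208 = 1965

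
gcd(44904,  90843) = 3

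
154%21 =7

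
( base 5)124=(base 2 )100111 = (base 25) 1E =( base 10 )39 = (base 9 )43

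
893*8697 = 7766421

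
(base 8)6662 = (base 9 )4725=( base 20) 8F6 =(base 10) 3506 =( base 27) 4ln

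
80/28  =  2+6/7 = 2.86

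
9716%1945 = 1936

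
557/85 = 557/85 =6.55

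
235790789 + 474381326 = 710172115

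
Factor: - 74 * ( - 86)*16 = 2^6*37^1*43^1 = 101824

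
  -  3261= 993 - 4254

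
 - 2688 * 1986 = - 5338368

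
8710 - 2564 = 6146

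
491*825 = 405075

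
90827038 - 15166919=75660119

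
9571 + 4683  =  14254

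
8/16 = 1/2 = 0.50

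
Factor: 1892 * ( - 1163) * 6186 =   -  13611649656 = - 2^3 * 3^1 * 11^1*43^1 * 1031^1 *1163^1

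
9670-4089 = 5581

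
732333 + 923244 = 1655577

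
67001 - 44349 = 22652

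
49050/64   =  766 + 13/32 =766.41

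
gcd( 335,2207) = 1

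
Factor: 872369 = 872369^1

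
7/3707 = 7/3707 = 0.00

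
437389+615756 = 1053145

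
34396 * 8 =275168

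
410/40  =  10 + 1/4=10.25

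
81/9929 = 81/9929= 0.01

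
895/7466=895/7466 = 0.12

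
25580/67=25580/67=381.79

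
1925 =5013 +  - 3088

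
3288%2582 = 706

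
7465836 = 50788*147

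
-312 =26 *( - 12 )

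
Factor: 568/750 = 2^2*3^( - 1 )*5^( - 3 )* 71^1 = 284/375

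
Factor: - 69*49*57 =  - 3^2* 7^2*19^1*23^1 = - 192717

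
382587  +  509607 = 892194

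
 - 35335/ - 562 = 62 + 491/562 = 62.87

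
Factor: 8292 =2^2*3^1*691^1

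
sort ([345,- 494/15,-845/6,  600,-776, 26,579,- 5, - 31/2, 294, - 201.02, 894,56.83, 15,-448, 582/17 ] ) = [ - 776,-448, - 201.02,-845/6, - 494/15, - 31/2 , - 5,15, 26 , 582/17,56.83, 294, 345,579, 600, 894 ]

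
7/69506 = 7/69506 = 0.00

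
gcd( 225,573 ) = 3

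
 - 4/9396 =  - 1/2349 = - 0.00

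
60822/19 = 3201 + 3/19 = 3201.16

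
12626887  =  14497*871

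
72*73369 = 5282568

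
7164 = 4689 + 2475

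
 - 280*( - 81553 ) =22834840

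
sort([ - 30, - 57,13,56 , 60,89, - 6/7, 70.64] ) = [  -  57,- 30, - 6/7,13,56,60, 70.64,89 ]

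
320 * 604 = 193280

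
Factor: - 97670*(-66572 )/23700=325104362/1185 =2^1*3^(-1 ) *5^(-1 )*11^1*17^1*79^(-1)*89^1*9767^1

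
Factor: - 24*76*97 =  - 2^5*3^1*19^1 *97^1 = - 176928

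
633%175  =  108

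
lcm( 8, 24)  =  24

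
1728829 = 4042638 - 2313809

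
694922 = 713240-18318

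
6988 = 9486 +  - 2498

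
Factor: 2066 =2^1*1033^1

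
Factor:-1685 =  - 5^1* 337^1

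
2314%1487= 827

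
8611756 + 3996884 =12608640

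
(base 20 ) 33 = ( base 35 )1s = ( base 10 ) 63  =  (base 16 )3f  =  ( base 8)77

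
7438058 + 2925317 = 10363375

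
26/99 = 26/99 =0.26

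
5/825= 1/165= 0.01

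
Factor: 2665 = 5^1*13^1*41^1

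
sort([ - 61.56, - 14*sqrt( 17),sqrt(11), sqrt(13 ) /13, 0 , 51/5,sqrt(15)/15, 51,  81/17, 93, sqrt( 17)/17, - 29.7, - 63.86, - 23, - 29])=[ - 63.86, - 61.56, - 14 *sqrt(17 ),-29.7, - 29, - 23,0, sqrt(17)/17, sqrt(15)/15,sqrt(13)/13, sqrt( 11 ), 81/17, 51/5,51, 93]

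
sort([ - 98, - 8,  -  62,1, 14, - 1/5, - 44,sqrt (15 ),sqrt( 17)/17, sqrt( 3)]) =[ - 98, - 62, - 44, - 8, - 1/5, sqrt( 17 )/17, 1,  sqrt(3),sqrt( 15),  14]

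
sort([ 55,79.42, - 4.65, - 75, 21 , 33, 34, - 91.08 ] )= [ - 91.08, - 75, - 4.65,  21,33,34, 55, 79.42 ]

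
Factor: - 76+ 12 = -64 = - 2^6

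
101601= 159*639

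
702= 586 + 116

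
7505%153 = 8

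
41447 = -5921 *( - 7) 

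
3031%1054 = 923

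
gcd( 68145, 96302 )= 1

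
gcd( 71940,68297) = 1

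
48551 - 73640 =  - 25089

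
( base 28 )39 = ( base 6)233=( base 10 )93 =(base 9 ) 113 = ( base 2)1011101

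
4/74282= 2/37141 = 0.00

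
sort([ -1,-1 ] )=[ - 1, - 1 ] 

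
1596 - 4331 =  - 2735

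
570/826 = 285/413 = 0.69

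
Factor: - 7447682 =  - 2^1*11^1*338531^1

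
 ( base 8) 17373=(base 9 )11782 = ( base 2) 1111011111011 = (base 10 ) 7931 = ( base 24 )dib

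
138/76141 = 138/76141=0.00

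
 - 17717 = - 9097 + -8620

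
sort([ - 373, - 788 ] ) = [ - 788, - 373 ] 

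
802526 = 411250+391276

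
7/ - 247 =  - 7/247=- 0.03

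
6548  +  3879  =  10427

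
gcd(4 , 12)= 4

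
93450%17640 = 5250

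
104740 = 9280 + 95460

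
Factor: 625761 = 3^2*23^1*3023^1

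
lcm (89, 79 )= 7031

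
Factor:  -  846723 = -3^1*282241^1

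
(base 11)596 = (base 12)4b2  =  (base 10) 710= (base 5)10320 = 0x2c6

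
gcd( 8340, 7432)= 4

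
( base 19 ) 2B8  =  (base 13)573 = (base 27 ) 17L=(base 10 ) 939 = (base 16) 3ab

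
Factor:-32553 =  - 3^2*3617^1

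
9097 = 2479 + 6618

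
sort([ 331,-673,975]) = [ - 673,331 , 975] 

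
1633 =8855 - 7222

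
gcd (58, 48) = 2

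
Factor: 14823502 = 2^1 * 7411751^1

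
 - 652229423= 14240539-666469962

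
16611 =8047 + 8564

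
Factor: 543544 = 2^3*67943^1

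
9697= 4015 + 5682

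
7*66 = 462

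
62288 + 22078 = 84366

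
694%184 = 142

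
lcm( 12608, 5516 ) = 88256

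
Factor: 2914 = 2^1*31^1*47^1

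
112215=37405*3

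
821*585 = 480285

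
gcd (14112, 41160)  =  1176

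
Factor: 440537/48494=2^( - 1)*24247^( - 1) * 440537^1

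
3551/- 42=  - 85+19/42  =  - 84.55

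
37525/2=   18762+1/2=18762.50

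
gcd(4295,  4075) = 5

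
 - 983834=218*( - 4513)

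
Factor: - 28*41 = -2^2*7^1*41^1 = - 1148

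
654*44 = 28776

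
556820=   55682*10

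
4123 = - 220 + 4343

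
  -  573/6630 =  -1 + 2019/2210 = - 0.09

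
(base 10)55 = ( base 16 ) 37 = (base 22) 2b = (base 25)25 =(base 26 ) 23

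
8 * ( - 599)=  -  4792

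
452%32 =4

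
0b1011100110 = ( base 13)451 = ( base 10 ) 742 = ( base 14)3B0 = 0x2e6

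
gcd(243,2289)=3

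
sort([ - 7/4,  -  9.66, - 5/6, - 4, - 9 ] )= [ - 9.66, - 9, - 4, - 7/4, - 5/6 ] 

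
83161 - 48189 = 34972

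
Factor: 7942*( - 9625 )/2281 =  - 76441750/2281  =  -2^1*5^3*7^1* 11^2 * 19^2*2281^( - 1) 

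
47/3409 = 47/3409 = 0.01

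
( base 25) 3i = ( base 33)2r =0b1011101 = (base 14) 69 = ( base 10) 93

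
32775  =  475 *69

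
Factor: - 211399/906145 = -5^(-1 )*127^(-1)*179^1*1181^1*1427^(-1 )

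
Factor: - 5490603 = -3^2*131^1  *  4657^1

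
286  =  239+47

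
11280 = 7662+3618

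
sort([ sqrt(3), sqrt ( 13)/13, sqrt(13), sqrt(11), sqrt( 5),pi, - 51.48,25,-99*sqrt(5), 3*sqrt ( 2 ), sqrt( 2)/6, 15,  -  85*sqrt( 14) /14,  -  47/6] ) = [ -99*sqrt( 5 ), - 51.48 , - 85*sqrt (14 )/14, - 47/6 , sqrt(2)/6 , sqrt(13)/13, sqrt (3)  ,  sqrt( 5), pi, sqrt (11),sqrt(13), 3*sqrt( 2 ),15, 25] 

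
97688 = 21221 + 76467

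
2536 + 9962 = 12498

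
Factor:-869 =  -  11^1*79^1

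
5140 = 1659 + 3481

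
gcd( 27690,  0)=27690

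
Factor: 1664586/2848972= 2^( - 1)*3^2*11^1*1201^1 * 101749^( - 1 ) = 118899/203498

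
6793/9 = 6793/9 = 754.78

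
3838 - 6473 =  - 2635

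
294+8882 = 9176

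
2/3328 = 1/1664 = 0.00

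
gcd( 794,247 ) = 1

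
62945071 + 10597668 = 73542739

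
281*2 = 562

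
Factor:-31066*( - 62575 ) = 2^1*5^2*7^2 * 317^1 * 2503^1 = 1943954950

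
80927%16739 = 13971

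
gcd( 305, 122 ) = 61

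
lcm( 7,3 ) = 21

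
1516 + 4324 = 5840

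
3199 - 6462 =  -3263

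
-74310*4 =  - 297240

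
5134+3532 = 8666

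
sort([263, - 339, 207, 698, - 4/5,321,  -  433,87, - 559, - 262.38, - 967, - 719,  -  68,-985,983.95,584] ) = [- 985, - 967, - 719,-559 ,-433, - 339,  -  262.38,-68, - 4/5, 87,207,  263, 321, 584,698,983.95]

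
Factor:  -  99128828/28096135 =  - 2^2*5^( - 1)*37^ ( - 1)*47^1 * 151871^( - 1)*527281^1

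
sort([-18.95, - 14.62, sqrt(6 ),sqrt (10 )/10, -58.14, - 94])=[-94 , - 58.14,-18.95,  -  14.62, sqrt( 10)/10,sqrt(6 ) ] 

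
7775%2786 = 2203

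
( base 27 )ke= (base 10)554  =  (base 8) 1052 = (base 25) M4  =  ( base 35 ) FT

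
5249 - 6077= -828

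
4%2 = 0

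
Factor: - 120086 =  - 2^1*97^1 * 619^1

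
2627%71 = 0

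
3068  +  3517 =6585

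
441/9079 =63/1297=0.05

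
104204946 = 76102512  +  28102434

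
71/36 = 1 + 35/36 = 1.97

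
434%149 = 136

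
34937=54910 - 19973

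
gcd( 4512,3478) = 94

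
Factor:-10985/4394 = -5/2 = - 2^(  -  1 )*5^1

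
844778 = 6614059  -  5769281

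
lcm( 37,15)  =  555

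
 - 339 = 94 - 433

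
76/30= 38/15 = 2.53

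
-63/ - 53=1 + 10/53 = 1.19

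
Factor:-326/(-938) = 163/469 = 7^( -1)*67^( - 1) *163^1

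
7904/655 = 12 + 44/655 = 12.07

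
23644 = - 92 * ( - 257)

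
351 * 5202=1825902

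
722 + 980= 1702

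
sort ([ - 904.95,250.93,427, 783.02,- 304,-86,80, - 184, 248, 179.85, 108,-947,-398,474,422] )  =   [ - 947, - 904.95 , - 398, - 304,-184, - 86,  80,108, 179.85,  248,250.93,422,427, 474,783.02] 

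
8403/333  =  25 +26/111= 25.23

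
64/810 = 32/405  =  0.08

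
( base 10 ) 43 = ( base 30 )1D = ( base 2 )101011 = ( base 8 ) 53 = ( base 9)47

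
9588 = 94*102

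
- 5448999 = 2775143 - 8224142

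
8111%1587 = 176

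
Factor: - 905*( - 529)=478745 = 5^1*23^2*181^1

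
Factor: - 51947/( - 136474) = 287/754 = 2^ ( - 1)*7^1*13^( - 1)*29^( - 1)*41^1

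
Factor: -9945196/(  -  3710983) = 2^2*61^1 * 359^(-1 )*10337^(-1)*40759^1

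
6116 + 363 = 6479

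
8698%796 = 738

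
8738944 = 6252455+2486489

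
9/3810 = 3/1270 = 0.00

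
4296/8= 537 = 537.00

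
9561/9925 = 9561/9925 = 0.96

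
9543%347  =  174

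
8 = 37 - 29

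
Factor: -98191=  -  149^1 * 659^1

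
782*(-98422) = -76966004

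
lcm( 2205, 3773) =169785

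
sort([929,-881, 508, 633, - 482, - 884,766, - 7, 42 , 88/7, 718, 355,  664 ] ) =[ - 884,-881, - 482, - 7,88/7, 42, 355,  508,633,664,718,766, 929 ] 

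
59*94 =5546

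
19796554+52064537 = 71861091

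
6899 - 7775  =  - 876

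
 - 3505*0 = 0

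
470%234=2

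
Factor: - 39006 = -2^1*3^2*11^1*197^1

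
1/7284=1/7284= 0.00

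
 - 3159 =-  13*243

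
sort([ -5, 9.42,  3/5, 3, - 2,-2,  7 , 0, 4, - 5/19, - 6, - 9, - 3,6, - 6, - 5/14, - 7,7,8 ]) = [ - 9, - 7,  -  6, - 6, - 5, - 3,  -  2,  -  2, - 5/14,- 5/19, 0,3/5,3,4,6, 7, 7, 8, 9.42 ] 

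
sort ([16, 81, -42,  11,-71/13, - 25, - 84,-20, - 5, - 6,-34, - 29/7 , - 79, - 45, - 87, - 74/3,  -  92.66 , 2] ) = [ - 92.66, - 87, -84,  -  79, - 45, - 42 , - 34,  -  25, - 74/3,  -  20, - 6, - 71/13, - 5, - 29/7,2,11,16,81]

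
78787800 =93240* 845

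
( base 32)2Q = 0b1011010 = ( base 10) 90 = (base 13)6C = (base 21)46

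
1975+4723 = 6698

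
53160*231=12279960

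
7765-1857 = 5908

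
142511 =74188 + 68323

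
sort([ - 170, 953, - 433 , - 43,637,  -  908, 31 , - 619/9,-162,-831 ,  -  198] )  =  [ - 908,-831,-433, - 198, -170 , - 162, - 619/9,  -  43, 31, 637, 953]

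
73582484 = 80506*914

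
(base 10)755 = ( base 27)10q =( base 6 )3255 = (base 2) 1011110011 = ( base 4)23303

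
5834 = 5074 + 760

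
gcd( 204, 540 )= 12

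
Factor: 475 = 5^2*19^1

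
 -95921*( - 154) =14771834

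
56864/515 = 56864/515 = 110.42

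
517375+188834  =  706209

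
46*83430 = 3837780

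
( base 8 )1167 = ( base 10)631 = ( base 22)16F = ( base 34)IJ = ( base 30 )L1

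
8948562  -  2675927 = 6272635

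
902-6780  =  -5878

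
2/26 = 1/13  =  0.08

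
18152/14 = 1296  +  4/7 = 1296.57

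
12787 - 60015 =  - 47228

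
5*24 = 120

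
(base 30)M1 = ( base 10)661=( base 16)295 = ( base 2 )1010010101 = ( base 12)471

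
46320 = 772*60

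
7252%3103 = 1046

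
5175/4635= 1 + 12/103 = 1.12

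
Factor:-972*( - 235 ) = 228420 = 2^2*3^5* 5^1*47^1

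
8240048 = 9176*898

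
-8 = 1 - 9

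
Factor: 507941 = 7^1 * 149^1*487^1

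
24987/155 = 24987/155 = 161.21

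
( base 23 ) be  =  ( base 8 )413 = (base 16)10b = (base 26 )a7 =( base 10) 267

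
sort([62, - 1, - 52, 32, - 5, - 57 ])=[ - 57, - 52, - 5, - 1,32,62]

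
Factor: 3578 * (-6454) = -2^2*7^1*461^1*1789^1 = -23092412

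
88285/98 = 88285/98= 900.87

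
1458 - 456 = 1002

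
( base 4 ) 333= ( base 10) 63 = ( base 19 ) 36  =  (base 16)3F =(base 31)21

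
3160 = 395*8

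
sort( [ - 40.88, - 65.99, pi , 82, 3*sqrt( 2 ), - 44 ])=[-65.99, - 44, - 40.88 , pi, 3*sqrt( 2),  82 ]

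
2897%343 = 153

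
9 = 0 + 9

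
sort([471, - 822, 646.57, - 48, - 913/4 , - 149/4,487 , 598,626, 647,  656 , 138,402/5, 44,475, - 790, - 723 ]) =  [ - 822,-790, - 723,-913/4, - 48 , - 149/4,44, 402/5, 138, 471, 475,  487, 598 , 626,646.57, 647 , 656 ] 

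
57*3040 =173280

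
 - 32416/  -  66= 16208/33 = 491.15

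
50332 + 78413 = 128745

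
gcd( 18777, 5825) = 1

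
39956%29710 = 10246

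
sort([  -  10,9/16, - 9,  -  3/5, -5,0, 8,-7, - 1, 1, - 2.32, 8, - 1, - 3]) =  [ - 10, - 9, - 7, - 5 , - 3, - 2.32,-1, - 1, - 3/5,0,9/16 , 1,8,8]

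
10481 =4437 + 6044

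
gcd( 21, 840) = 21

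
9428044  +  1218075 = 10646119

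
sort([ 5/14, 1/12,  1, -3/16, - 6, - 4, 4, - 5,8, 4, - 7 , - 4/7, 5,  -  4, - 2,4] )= [ - 7, - 6, - 5, - 4, - 4, - 2 , - 4/7, - 3/16,1/12, 5/14,1,4, 4,4,5 , 8 ] 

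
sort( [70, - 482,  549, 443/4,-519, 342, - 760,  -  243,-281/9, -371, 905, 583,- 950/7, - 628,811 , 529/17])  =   [ - 760, - 628, - 519 , - 482, - 371, - 243,- 950/7, - 281/9, 529/17, 70, 443/4  ,  342 , 549,583, 811, 905] 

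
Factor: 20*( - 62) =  -2^3 * 5^1 * 31^1 = - 1240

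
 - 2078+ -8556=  - 10634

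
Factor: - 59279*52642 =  - 2^1*11^1*17^1*317^1 * 26321^1 = -3120565118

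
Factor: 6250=2^1 * 5^5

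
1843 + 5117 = 6960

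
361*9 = 3249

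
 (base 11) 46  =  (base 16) 32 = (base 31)1J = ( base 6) 122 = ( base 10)50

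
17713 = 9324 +8389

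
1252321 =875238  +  377083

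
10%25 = 10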